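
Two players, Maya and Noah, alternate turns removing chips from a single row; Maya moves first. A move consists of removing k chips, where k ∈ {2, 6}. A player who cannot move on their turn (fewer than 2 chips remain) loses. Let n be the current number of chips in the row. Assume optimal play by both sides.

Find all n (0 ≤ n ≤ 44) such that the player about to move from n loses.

0, 1, 4, 5, 8, 9, 12, 13, 16, 17, 20, 21, 24, 25, 28, 29, 32, 33, 36, 37, 40, 41, 44

Use the standard recursion: the mover loses at a terminal position; elsewhere, the mover wins exactly when some move hands the opponent an L position.
n=0: no move → L
n=1: no move → L
n=2: can move to 0, which is L ⇒ W
n=3: can move to 1, which is L ⇒ W
n=4: the only move is to 2(W), a W ⇒ L
n=5: the only move is to 3(W), a W ⇒ L
n=6: can move to 4, which is L ⇒ W
n=7: can move to 5, which is L ⇒ W
n=8: moves to 6(W), 2(W); every one is W ⇒ L
n=9: moves to 7(W), 3(W); every one is W ⇒ L
n=10: can move to 8, which is L ⇒ W
n=11: can move to 9, which is L ⇒ W
n=12: moves to 10(W), 6(W); every one is W ⇒ L
n=13: moves to 11(W), 7(W); every one is W ⇒ L
n=14: can move to 12, which is L ⇒ W
n=15: can move to 13, which is L ⇒ W
n=16: moves to 14(W), 10(W); every one is W ⇒ L
n=17: moves to 15(W), 11(W); every one is W ⇒ L
n=18: can move to 16, which is L ⇒ W
n=19: can move to 17, which is L ⇒ W
n=20: moves to 18(W), 14(W); every one is W ⇒ L
n=21: moves to 19(W), 15(W); every one is W ⇒ L
n=22: can move to 20, which is L ⇒ W
n=23: can move to 21, which is L ⇒ W
n=24: moves to 22(W), 18(W); every one is W ⇒ L
n=25: moves to 23(W), 19(W); every one is W ⇒ L
n=26: can move to 24, which is L ⇒ W
n=27: can move to 25, which is L ⇒ W
n=28: moves to 26(W), 22(W); every one is W ⇒ L
n=29: moves to 27(W), 23(W); every one is W ⇒ L
n=30: can move to 28, which is L ⇒ W
n=31: can move to 29, which is L ⇒ W
n=32: moves to 30(W), 26(W); every one is W ⇒ L
n=33: moves to 31(W), 27(W); every one is W ⇒ L
n=34: can move to 32, which is L ⇒ W
n=35: can move to 33, which is L ⇒ W
n=36: moves to 34(W), 30(W); every one is W ⇒ L
n=37: moves to 35(W), 31(W); every one is W ⇒ L
n=38: can move to 36, which is L ⇒ W
n=39: can move to 37, which is L ⇒ W
n=40: moves to 38(W), 34(W); every one is W ⇒ L
n=41: moves to 39(W), 35(W); every one is W ⇒ L
n=42: can move to 40, which is L ⇒ W
n=43: can move to 41, which is L ⇒ W
n=44: moves to 42(W), 38(W); every one is W ⇒ L
Reading off the rows marked L gives the requested list; there are 23 such values of n.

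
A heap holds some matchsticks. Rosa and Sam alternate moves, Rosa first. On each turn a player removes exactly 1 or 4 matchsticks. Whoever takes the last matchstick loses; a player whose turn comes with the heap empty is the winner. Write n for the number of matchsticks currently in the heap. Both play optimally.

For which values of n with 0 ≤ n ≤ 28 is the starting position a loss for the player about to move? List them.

Positions with no move are W. A position that does have a move is losing for the player to move precisely when every available move leads to a winning position for the opponent. Fill in the labels:
n=0: no move; the opponent has just taken the last matchstick and therefore loses → W
n=1: the only move is to 0(W), a W ⇒ L
n=2: can move to 1, which is L ⇒ W
n=3: the only move is to 2(W), a W ⇒ L
n=4: can move to 3, which is L ⇒ W
n=5: can move to 1, which is L ⇒ W
n=6: moves to 5(W), 2(W); every one is W ⇒ L
n=7: can move to 6, which is L ⇒ W
n=8: moves to 7(W), 4(W); every one is W ⇒ L
n=9: can move to 8, which is L ⇒ W
n=10: can move to 6, which is L ⇒ W
n=11: moves to 10(W), 7(W); every one is W ⇒ L
n=12: can move to 11, which is L ⇒ W
n=13: moves to 12(W), 9(W); every one is W ⇒ L
n=14: can move to 13, which is L ⇒ W
n=15: can move to 11, which is L ⇒ W
n=16: moves to 15(W), 12(W); every one is W ⇒ L
n=17: can move to 16, which is L ⇒ W
n=18: moves to 17(W), 14(W); every one is W ⇒ L
n=19: can move to 18, which is L ⇒ W
n=20: can move to 16, which is L ⇒ W
n=21: moves to 20(W), 17(W); every one is W ⇒ L
n=22: can move to 21, which is L ⇒ W
n=23: moves to 22(W), 19(W); every one is W ⇒ L
n=24: can move to 23, which is L ⇒ W
n=25: can move to 21, which is L ⇒ W
n=26: moves to 25(W), 22(W); every one is W ⇒ L
n=27: can move to 26, which is L ⇒ W
n=28: moves to 27(W), 24(W); every one is W ⇒ L
The losing starting values of n are exactly the entries labelled L in this table (12 of them).

1, 3, 6, 8, 11, 13, 16, 18, 21, 23, 26, 28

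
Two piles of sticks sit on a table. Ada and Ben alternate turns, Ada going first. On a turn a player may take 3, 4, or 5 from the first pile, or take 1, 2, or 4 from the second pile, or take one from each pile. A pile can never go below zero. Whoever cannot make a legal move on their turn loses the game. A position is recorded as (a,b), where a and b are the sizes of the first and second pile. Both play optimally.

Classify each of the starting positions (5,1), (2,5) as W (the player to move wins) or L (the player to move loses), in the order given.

Use the standard recursion: the mover loses at a terminal position; elsewhere, the mover wins exactly when some move hands the opponent an L position.
No move ever increases a pile, so every position that can arise here has a ≤ 5 and b ≤ 5; it is enough to label the cells with 0 ≤ a ≤ 5 and 0 ≤ b ≤ 5.
Every move lowers a or b (never raises either), so fill the grid row by row in increasing a, and left to right within a row: each cell's successors are then already labelled.
      b=0  b=1  b=2  b=3  b=4  b=5
a=0:    L    W    W    L    W    W
a=1:    L    W    W    L    W    W
a=2:    L    W    W    L    W    W
a=3:    W    W    L    W    W    L
a=4:    W    L    W    W    L    W
a=5:    W    L    W    W    L    W
Cells with no legal move (terminal, hence L): (0,0), (1,0), (2,0).
The remaining L cells, each justified by listing all of its moves:
(0,3): →(0,2)(W), (0,1)(W) — all W, so L
(1,3): →(1,2)(W), (1,1)(W), (0,2)(W) — all W, so L
(2,3): →(2,2)(W), (2,1)(W), (1,2)(W) — all W, so L
(3,2): →(0,2)(W), (3,1)(W), (3,0)(W), (2,1)(W) — all W, so L
(3,5): →(0,5)(W), (3,4)(W), (3,3)(W), (3,1)(W), (2,4)(W) — all W, so L
(4,1): →(1,1)(W), (0,1)(W), (4,0)(W), (3,0)(W) — all W, so L
(4,4): →(1,4)(W), (0,4)(W), (4,3)(W), (4,2)(W), (4,0)(W), (3,3)(W) — all W, so L
(5,1): →(2,1)(W), (1,1)(W), (0,1)(W), (5,0)(W), (4,0)(W) — all W, so L
(5,4): →(2,4)(W), (1,4)(W), (0,4)(W), (5,3)(W), (5,2)(W), (5,0)(W), (4,3)(W) — all W, so L
Every other cell has at least one move into one of the L cells above, so it is W.
(5,1): one of the L cells justified above, so L
(2,5): the move to (2,3) reaches an L cell, so W

(5,1): L, (2,5): W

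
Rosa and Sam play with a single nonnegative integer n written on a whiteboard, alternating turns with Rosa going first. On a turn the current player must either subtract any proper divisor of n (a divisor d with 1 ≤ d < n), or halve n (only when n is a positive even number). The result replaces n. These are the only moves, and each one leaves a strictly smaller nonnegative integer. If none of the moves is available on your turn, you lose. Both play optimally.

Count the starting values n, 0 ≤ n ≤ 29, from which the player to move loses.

16

Compute win/loss labels from the base case upward. A position with no move is L. Any other position is W if it can reach an L in one move, else L.
n=0: no move → L
n=1: no move → L
n=2: →1(L), so W
n=3: →2(W) only, which is W, so L
n=4: →3(L), so W
n=5: →4(W) only, which is W, so L
n=6: →3(L), so W
n=7: →6(W) only, which is W, so L
n=8: →7(L), so W
n=9: →6(W), 8(W) — all W, so L
n=10: →5(L), so W
n=11: →10(W) only, which is W, so L
n=12: →9(L), so W
n=13: →12(W) only, which is W, so L
n=14: →7(L), so W
n=15: →10(W), 12(W), 14(W) — all W, so L
n=16: →15(L), so W
n=17: →16(W) only, which is W, so L
n=18: →9(L), so W
n=19: →18(W) only, which is W, so L
n=20: →15(L), so W
n=21: →14(W), 18(W), 20(W) — all W, so L
n=22: →11(L), so W
n=23: →22(W) only, which is W, so L
n=24: →21(L), so W
n=25: →20(W), 24(W) — all W, so L
n=26: →13(L), so W
n=27: →18(W), 24(W), 26(W) — all W, so L
n=28: →21(L), so W
n=29: →28(W) only, which is W, so L
L entries with 0 ≤ n ≤ 29: n = 0, 1, 3, 5, 7, 9, 11, 13, 15, 17, 19, 21, 23, 25, 27, 29; that makes 16.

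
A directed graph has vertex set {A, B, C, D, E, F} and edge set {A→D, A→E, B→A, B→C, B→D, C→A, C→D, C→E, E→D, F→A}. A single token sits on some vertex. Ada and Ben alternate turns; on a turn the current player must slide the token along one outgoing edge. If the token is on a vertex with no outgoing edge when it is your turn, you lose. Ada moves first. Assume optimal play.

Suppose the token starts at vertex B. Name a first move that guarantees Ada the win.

Positions with no move are L. A position that does have a move is losing for the player to move precisely when every available move leads to a winning position for the opponent. Fill in the labels:
Every edge goes from a vertex to one that appears earlier in the order D, E, A, C, B, F, so processing vertices in that order labels each vertex after all of its successors.
D: no outgoing edge → L
E: can move to D, which is L ⇒ W
A: can move to D, which is L ⇒ W
C: can move to D, which is L ⇒ W
B: can move to D, which is L ⇒ W
F: the only move is to A(W), a W ⇒ L
From B, the L positions reachable in one move are: D.

Move to D.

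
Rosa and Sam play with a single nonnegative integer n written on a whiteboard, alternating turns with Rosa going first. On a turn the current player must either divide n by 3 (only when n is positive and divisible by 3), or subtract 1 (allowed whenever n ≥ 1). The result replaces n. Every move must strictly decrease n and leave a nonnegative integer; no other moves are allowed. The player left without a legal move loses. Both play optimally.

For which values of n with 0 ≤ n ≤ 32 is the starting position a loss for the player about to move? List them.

Label each position W (a win for the player to move) or L (a loss). A position with no legal move is L; any other position is W exactly when some move reaches an L, and L when every move reaches a W.
n=0: no move → L
n=1: W (go to 0, an L position)
n=2: L (sole option 1(W) is W)
n=3: W (go to 2, an L position)
n=4: L (sole option 3(W) is W)
n=5: W (go to 4, an L position)
n=6: W (go to 2, an L position)
n=7: L (sole option 6(W) is W)
n=8: W (go to 7, an L position)
n=9: L (options 3(W), 8(W) are all W)
n=10: W (go to 9, an L position)
n=11: L (sole option 10(W) is W)
n=12: W (go to 4, an L position)
n=13: L (sole option 12(W) is W)
n=14: W (go to 13, an L position)
n=15: L (options 5(W), 14(W) are all W)
n=16: W (go to 15, an L position)
n=17: L (sole option 16(W) is W)
n=18: W (go to 17, an L position)
n=19: L (sole option 18(W) is W)
n=20: W (go to 19, an L position)
n=21: W (go to 7, an L position)
n=22: L (sole option 21(W) is W)
n=23: W (go to 22, an L position)
n=24: L (options 8(W), 23(W) are all W)
n=25: W (go to 24, an L position)
n=26: L (sole option 25(W) is W)
n=27: W (go to 9, an L position)
n=28: L (sole option 27(W) is W)
n=29: W (go to 28, an L position)
n=30: L (options 10(W), 29(W) are all W)
n=31: W (go to 30, an L position)
n=32: L (sole option 31(W) is W)
The losing starting values of n are exactly the entries labelled L in this table (16 of them).

0, 2, 4, 7, 9, 11, 13, 15, 17, 19, 22, 24, 26, 28, 30, 32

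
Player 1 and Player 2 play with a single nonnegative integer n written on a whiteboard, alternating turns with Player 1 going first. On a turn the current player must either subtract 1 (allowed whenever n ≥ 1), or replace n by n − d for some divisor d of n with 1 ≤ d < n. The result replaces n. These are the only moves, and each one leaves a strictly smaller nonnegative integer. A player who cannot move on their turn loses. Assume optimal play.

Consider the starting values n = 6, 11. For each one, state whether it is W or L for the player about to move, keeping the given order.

6: W, 11: L

Build the W/L table. Terminal = L. A non-terminal position is W if it has a move to some L; otherwise it is L.
n=0: no move → L
n=1: W (go to 0, an L position)
n=2: L (sole option 1(W) is W)
n=3: W (go to 2, an L position)
n=4: W (go to 2, an L position)
n=5: L (sole option 4(W) is W)
n=6: W (go to 5, an L position)
n=7: L (sole option 6(W) is W)
n=8: W (go to 7, an L position)
n=9: L (options 6(W), 8(W) are all W)
n=10: W (go to 5, an L position)
n=11: L (sole option 10(W) is W)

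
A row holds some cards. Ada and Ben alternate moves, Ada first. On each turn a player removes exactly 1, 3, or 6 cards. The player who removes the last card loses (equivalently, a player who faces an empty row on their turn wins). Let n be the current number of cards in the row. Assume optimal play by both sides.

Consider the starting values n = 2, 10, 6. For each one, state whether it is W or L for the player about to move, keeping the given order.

2: W, 10: L, 6: W

Classify positions by backward induction: terminal positions (no move available) are W. From any other position, the mover wins iff some move reaches an L.
n=0: no move; the opponent has just taken the last card and therefore loses → W
n=1: only reaches 0(W), which is W → L
n=2: reaches L-position 1 → W
n=3: only reaches 2(W), 0(W), all W → L
n=4: reaches L-position 3 → W
n=5: only reaches 4(W), 2(W), all W → L
n=6: reaches L-position 5 → W
n=7: reaches L-position 1 → W
n=8: reaches L-position 5 → W
n=9: reaches L-position 3 → W
n=10: only reaches 9(W), 7(W), 4(W), all W → L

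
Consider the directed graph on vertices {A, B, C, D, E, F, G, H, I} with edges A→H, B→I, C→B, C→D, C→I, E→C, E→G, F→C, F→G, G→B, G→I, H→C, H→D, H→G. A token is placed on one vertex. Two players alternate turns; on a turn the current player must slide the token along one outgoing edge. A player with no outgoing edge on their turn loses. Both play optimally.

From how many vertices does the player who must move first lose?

5

Use the standard recursion: the mover loses at a terminal position; elsewhere, the mover wins exactly when some move hands the opponent an L position.
Every edge goes from a vertex to one that appears earlier in the order D, I, B, C, G, H, F, A, E, so processing vertices in that order labels each vertex after all of its successors.
D: no outgoing edge → L
I: no outgoing edge → L
B: reaches L-position I → W
C: reaches L-position I → W
G: reaches L-position I → W
H: reaches L-position D → W
F: only reaches G(W), C(W), all W → L
A: only reaches H(W), which is W → L
E: only reaches G(W), C(W), all W → L
The L vertices are A, D, E, F, I; that is 5 in all.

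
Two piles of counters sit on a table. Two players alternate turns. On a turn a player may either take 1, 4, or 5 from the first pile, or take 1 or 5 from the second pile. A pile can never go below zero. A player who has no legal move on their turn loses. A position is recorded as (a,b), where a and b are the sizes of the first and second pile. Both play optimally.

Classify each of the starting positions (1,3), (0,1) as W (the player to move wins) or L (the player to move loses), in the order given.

Work bottom-up. With no move the player to move loses. Otherwise the position is W if at least one move leads to an L position for the opponent, and L if every move leads to a W.
No move ever increases a pile, so every position that can arise here has a ≤ 1 and b ≤ 3; it is enough to label the cells with 0 ≤ a ≤ 1 and 0 ≤ b ≤ 3.
Every move lowers a or b (never raises either), so fill the grid row by row in increasing a, and left to right within a row: each cell's successors are then already labelled.
      b=0  b=1  b=2  b=3
a=0:    L    W    L    W
a=1:    W    L    W    L
Cells with no legal move (terminal, hence L): (0,0).
The remaining L cells, each justified by listing all of its moves:
(0,2): L (sole option (0,1)(W) is W)
(1,1): L (options (0,1)(W), (1,0)(W) are all W)
(1,3): L (options (0,3)(W), (1,2)(W) are all W)
Every other cell has at least one move into one of the L cells above, so it is W.
(1,3): one of the L cells justified above, so L
(0,1): the move to (0,0) reaches an L cell, so W

(1,3): L, (0,1): W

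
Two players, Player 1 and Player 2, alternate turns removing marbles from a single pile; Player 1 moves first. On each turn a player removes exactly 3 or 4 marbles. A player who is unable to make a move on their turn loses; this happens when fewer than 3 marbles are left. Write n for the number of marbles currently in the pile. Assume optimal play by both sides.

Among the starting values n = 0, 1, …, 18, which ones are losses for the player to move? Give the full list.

Positions with no move are L. A position that does have a move is losing for the player to move precisely when every available move leads to a winning position for the opponent. Fill in the labels:
n=0: no move → L
n=1: no move → L
n=2: no move → L
n=3: reaches L-position 0 → W
n=4: reaches L-position 1 → W
n=5: reaches L-position 2 → W
n=6: reaches L-position 2 → W
n=7: only reaches 4(W), 3(W), all W → L
n=8: only reaches 5(W), 4(W), all W → L
n=9: only reaches 6(W), 5(W), all W → L
n=10: reaches L-position 7 → W
n=11: reaches L-position 8 → W
n=12: reaches L-position 9 → W
n=13: reaches L-position 9 → W
n=14: only reaches 11(W), 10(W), all W → L
n=15: only reaches 12(W), 11(W), all W → L
n=16: only reaches 13(W), 12(W), all W → L
n=17: reaches L-position 14 → W
n=18: reaches L-position 15 → W
The losing starting values of n are exactly the entries labelled L in this table (9 of them).

0, 1, 2, 7, 8, 9, 14, 15, 16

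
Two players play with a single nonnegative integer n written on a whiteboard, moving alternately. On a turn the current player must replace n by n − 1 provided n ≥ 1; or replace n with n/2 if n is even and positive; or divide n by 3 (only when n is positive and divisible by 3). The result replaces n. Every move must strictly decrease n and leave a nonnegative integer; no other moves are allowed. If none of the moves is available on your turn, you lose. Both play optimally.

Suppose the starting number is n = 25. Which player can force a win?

The second player wins.

Build the W/L table. Terminal = L. A non-terminal position is W if it has a move to some L; otherwise it is L.
n=0: no move → L
n=1: W (go to 0, an L position)
n=2: L (sole option 1(W) is W)
n=3: W (go to 2, an L position)
n=4: W (go to 2, an L position)
n=5: L (sole option 4(W) is W)
n=6: W (go to 2, an L position)
n=7: L (sole option 6(W) is W)
n=8: W (go to 7, an L position)
n=9: L (options 3(W), 8(W) are all W)
n=10: W (go to 5, an L position)
n=11: L (sole option 10(W) is W)
n=12: W (go to 11, an L position)
n=13: L (sole option 12(W) is W)
n=14: W (go to 7, an L position)
n=15: W (go to 5, an L position)
n=16: L (options 8(W), 15(W) are all W)
n=17: W (go to 16, an L position)
n=18: W (go to 9, an L position)
n=19: L (sole option 18(W) is W)
n=20: W (go to 19, an L position)
n=21: W (go to 7, an L position)
n=22: W (go to 11, an L position)
n=23: L (sole option 22(W) is W)
n=24: W (go to 23, an L position)
n=25: L (sole option 24(W) is W)
The starting position 25 is L: whatever the player to move does, the opponent receives a W position.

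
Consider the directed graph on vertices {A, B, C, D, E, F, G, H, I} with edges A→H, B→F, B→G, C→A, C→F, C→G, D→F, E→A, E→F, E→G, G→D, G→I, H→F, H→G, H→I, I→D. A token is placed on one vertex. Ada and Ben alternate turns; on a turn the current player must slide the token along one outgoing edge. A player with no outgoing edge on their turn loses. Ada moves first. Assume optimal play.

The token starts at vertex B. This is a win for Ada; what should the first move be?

Move to F.

Classify positions by backward induction: terminal positions (no move available) are L. From any other position, the mover wins iff some move reaches an L.
Every edge goes from a vertex to one that appears earlier in the order F, D, I, G, H, A, C, B, E, so processing vertices in that order labels each vertex after all of its successors.
F: no outgoing edge → L
D: can move to F, which is L ⇒ W
I: the only move is to D(W), a W ⇒ L
G: can move to I, which is L ⇒ W
H: can move to I, which is L ⇒ W
A: the only move is to H(W), a W ⇒ L
C: can move to A, which is L ⇒ W
B: can move to F, which is L ⇒ W
E: can move to A, which is L ⇒ W
From B, the L positions reachable in one move are: F.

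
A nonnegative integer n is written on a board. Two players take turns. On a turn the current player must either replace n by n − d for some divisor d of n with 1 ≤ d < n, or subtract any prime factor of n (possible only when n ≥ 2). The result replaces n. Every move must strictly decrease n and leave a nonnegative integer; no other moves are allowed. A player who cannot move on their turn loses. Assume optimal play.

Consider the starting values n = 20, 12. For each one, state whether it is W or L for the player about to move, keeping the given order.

Compute win/loss labels from the base case upward. A position with no move is L. Any other position is W if it can reach an L in one move, else L.
n=0: no move → L
n=1: no move → L
n=2: can move to 0, which is L ⇒ W
n=3: can move to 0, which is L ⇒ W
n=4: moves to 2(W), 3(W); every one is W ⇒ L
n=5: can move to 0, which is L ⇒ W
n=6: can move to 4, which is L ⇒ W
n=7: can move to 0, which is L ⇒ W
n=8: can move to 4, which is L ⇒ W
n=9: moves to 6(W), 8(W); every one is W ⇒ L
n=10: can move to 9, which is L ⇒ W
n=11: can move to 0, which is L ⇒ W
n=12: can move to 9, which is L ⇒ W
n=13: can move to 0, which is L ⇒ W
n=14: moves to 7(W), 12(W), 13(W); every one is W ⇒ L
n=15: can move to 14, which is L ⇒ W
n=16: can move to 14, which is L ⇒ W
n=17: can move to 0, which is L ⇒ W
n=18: can move to 9, which is L ⇒ W
n=19: can move to 0, which is L ⇒ W
n=20: moves to 10(W), 15(W), 16(W), 18(W), 19(W); every one is W ⇒ L

20: L, 12: W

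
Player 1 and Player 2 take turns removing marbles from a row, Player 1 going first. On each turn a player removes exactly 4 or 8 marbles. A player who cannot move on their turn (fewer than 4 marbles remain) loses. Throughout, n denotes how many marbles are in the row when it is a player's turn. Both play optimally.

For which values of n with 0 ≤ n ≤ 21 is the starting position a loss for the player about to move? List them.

0, 1, 2, 3, 12, 13, 14, 15

Build the W/L table. Terminal = L. A non-terminal position is W if it has a move to some L; otherwise it is L.
n=0: no move → L
n=1: no move → L
n=2: no move → L
n=3: no move → L
n=4: →0(L), so W
n=5: →1(L), so W
n=6: →2(L), so W
n=7: →3(L), so W
n=8: →0(L), so W
n=9: →1(L), so W
n=10: →2(L), so W
n=11: →3(L), so W
n=12: →8(W), 4(W) — all W, so L
n=13: →9(W), 5(W) — all W, so L
n=14: →10(W), 6(W) — all W, so L
n=15: →11(W), 7(W) — all W, so L
n=16: →12(L), so W
n=17: →13(L), so W
n=18: →14(L), so W
n=19: →15(L), so W
n=20: →12(L), so W
n=21: →13(L), so W
The losing starting values of n are exactly the entries labelled L in this table (8 of them).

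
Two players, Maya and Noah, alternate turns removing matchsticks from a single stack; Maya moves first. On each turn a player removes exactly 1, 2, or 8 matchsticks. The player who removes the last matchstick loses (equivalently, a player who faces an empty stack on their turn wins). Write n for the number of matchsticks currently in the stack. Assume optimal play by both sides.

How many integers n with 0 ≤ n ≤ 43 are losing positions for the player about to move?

Classify positions by backward induction: terminal positions (no move available) are W. From any other position, the mover wins iff some move reaches an L.
n=0: no move; the opponent has just taken the last matchstick and therefore loses → W
n=1: →0(W) only, which is W, so L
n=2: →1(L), so W
n=3: →1(L), so W
n=4: →3(W), 2(W) — all W, so L
n=5: →4(L), so W
n=6: →4(L), so W
n=7: →6(W), 5(W) — all W, so L
n=8: →7(L), so W
n=9: →7(L), so W
n=10: →9(W), 8(W), 2(W) — all W, so L
n=11: →10(L), so W
n=12: →10(L), so W
n=13: →12(W), 11(W), 5(W) — all W, so L
n=14: →13(L), so W
n=15: →13(L), so W
n=16: →15(W), 14(W), 8(W) — all W, so L
n=17: →16(L), so W
n=18: →16(L), so W
n=19: →18(W), 17(W), 11(W) — all W, so L
n=20: →19(L), so W
n=21: →19(L), so W
n=22: →21(W), 20(W), 14(W) — all W, so L
n=23: →22(L), so W
n=24: →22(L), so W
n=25: →24(W), 23(W), 17(W) — all W, so L
n=26: →25(L), so W
n=27: →25(L), so W
n=28: →27(W), 26(W), 20(W) — all W, so L
n=29: →28(L), so W
n=30: →28(L), so W
n=31: →30(W), 29(W), 23(W) — all W, so L
n=32: →31(L), so W
n=33: →31(L), so W
n=34: →33(W), 32(W), 26(W) — all W, so L
n=35: →34(L), so W
n=36: →34(L), so W
n=37: →36(W), 35(W), 29(W) — all W, so L
n=38: →37(L), so W
n=39: →37(L), so W
n=40: →39(W), 38(W), 32(W) — all W, so L
n=41: →40(L), so W
n=42: →40(L), so W
n=43: →42(W), 41(W), 35(W) — all W, so L
L entries with 0 ≤ n ≤ 43: n = 1, 4, 7, 10, 13, 16, 19, 22, 25, 28, 31, 34, 37, 40, 43; that makes 15.

15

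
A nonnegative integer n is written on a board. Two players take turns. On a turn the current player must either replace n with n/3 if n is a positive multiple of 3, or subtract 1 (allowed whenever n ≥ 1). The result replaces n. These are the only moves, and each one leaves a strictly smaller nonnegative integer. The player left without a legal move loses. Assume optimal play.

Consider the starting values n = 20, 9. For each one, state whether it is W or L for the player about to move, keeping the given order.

20: W, 9: L

Label each position W (a win for the player to move) or L (a loss). A position with no legal move is L; any other position is W exactly when some move reaches an L, and L when every move reaches a W.
n=0: no move → L
n=1: →0(L), so W
n=2: →1(W) only, which is W, so L
n=3: →2(L), so W
n=4: →3(W) only, which is W, so L
n=5: →4(L), so W
n=6: →2(L), so W
n=7: →6(W) only, which is W, so L
n=8: →7(L), so W
n=9: →3(W), 8(W) — all W, so L
n=10: →9(L), so W
n=11: →10(W) only, which is W, so L
n=12: →4(L), so W
n=13: →12(W) only, which is W, so L
n=14: →13(L), so W
n=15: →5(W), 14(W) — all W, so L
n=16: →15(L), so W
n=17: →16(W) only, which is W, so L
n=18: →17(L), so W
n=19: →18(W) only, which is W, so L
n=20: →19(L), so W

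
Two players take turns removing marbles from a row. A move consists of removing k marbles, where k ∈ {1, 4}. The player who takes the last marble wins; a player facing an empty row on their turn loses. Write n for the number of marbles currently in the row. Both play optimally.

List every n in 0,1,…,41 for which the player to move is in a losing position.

Classify positions by backward induction: terminal positions (no move available) are L. From any other position, the mover wins iff some move reaches an L.
n=0: no move → L
n=1: →0(L), so W
n=2: →1(W) only, which is W, so L
n=3: →2(L), so W
n=4: →0(L), so W
n=5: →4(W), 1(W) — all W, so L
n=6: →5(L), so W
n=7: →6(W), 3(W) — all W, so L
n=8: →7(L), so W
n=9: →5(L), so W
n=10: →9(W), 6(W) — all W, so L
n=11: →10(L), so W
n=12: →11(W), 8(W) — all W, so L
n=13: →12(L), so W
n=14: →10(L), so W
n=15: →14(W), 11(W) — all W, so L
n=16: →15(L), so W
n=17: →16(W), 13(W) — all W, so L
n=18: →17(L), so W
n=19: →15(L), so W
n=20: →19(W), 16(W) — all W, so L
n=21: →20(L), so W
n=22: →21(W), 18(W) — all W, so L
n=23: →22(L), so W
n=24: →20(L), so W
n=25: →24(W), 21(W) — all W, so L
n=26: →25(L), so W
n=27: →26(W), 23(W) — all W, so L
n=28: →27(L), so W
n=29: →25(L), so W
n=30: →29(W), 26(W) — all W, so L
n=31: →30(L), so W
n=32: →31(W), 28(W) — all W, so L
n=33: →32(L), so W
n=34: →30(L), so W
n=35: →34(W), 31(W) — all W, so L
n=36: →35(L), so W
n=37: →36(W), 33(W) — all W, so L
n=38: →37(L), so W
n=39: →35(L), so W
n=40: →39(W), 36(W) — all W, so L
n=41: →40(L), so W
The losing starting values of n are exactly the entries labelled L in this table (17 of them).

0, 2, 5, 7, 10, 12, 15, 17, 20, 22, 25, 27, 30, 32, 35, 37, 40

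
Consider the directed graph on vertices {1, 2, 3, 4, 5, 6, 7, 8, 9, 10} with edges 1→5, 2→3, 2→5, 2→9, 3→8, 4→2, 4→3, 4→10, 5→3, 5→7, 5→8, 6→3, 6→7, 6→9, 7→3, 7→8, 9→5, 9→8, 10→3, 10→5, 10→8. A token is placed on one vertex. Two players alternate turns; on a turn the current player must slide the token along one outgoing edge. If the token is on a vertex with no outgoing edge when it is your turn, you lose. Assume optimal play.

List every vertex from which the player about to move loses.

Classify positions by backward induction: terminal positions (no move available) are L. From any other position, the mover wins iff some move reaches an L.
Every edge goes from a vertex to one that appears earlier in the order 8, 3, 7, 5, 9, 2, 10, 6, 1, 4, so processing vertices in that order labels each vertex after all of its successors.
8: no outgoing edge → L
3: W (go to 8, an L position)
7: W (go to 8, an L position)
5: W (go to 8, an L position)
9: W (go to 8, an L position)
2: L (options 9(W), 5(W), 3(W) are all W)
10: W (go to 8, an L position)
6: L (options 9(W), 7(W), 3(W) are all W)
1: L (sole option 5(W) is W)
4: W (go to 2, an L position)
Reading off the rows marked L gives the requested list; there are 4 such vertices.

1, 2, 6, 8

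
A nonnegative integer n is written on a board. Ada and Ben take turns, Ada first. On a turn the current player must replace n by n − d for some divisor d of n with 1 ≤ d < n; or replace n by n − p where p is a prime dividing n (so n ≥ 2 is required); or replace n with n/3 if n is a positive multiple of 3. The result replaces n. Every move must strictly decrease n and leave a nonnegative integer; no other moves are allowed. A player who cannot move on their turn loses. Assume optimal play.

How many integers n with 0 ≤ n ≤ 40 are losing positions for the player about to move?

10

Label each position W (a win for the player to move) or L (a loss). A position with no legal move is L; any other position is W exactly when some move reaches an L, and L when every move reaches a W.
n=0: no move → L
n=1: no move → L
n=2: reaches L-position 0 → W
n=3: reaches L-position 0 → W
n=4: only reaches 2(W), 3(W), all W → L
n=5: reaches L-position 0 → W
n=6: reaches L-position 4 → W
n=7: reaches L-position 0 → W
n=8: reaches L-position 4 → W
n=9: only reaches 3(W), 6(W), 8(W), all W → L
n=10: reaches L-position 9 → W
n=11: reaches L-position 0 → W
n=12: reaches L-position 4 → W
n=13: reaches L-position 0 → W
n=14: only reaches 7(W), 12(W), 13(W), all W → L
n=15: reaches L-position 14 → W
n=16: reaches L-position 14 → W
n=17: reaches L-position 0 → W
n=18: reaches L-position 9 → W
n=19: reaches L-position 0 → W
n=20: only reaches 10(W), 15(W), 16(W), 18(W), 19(W), all W → L
n=21: reaches L-position 14 → W
n=22: reaches L-position 20 → W
n=23: reaches L-position 0 → W
n=24: reaches L-position 20 → W
n=25: reaches L-position 20 → W
n=26: only reaches 13(W), 24(W), 25(W), all W → L
n=27: reaches L-position 9 → W
n=28: reaches L-position 14 → W
n=29: reaches L-position 0 → W
n=30: reaches L-position 20 → W
n=31: reaches L-position 0 → W
n=32: only reaches 16(W), 24(W), 28(W), 30(W), 31(W), all W → L
n=33: reaches L-position 32 → W
n=34: reaches L-position 32 → W
n=35: only reaches 28(W), 30(W), 34(W), all W → L
n=36: reaches L-position 32 → W
n=37: reaches L-position 0 → W
n=38: only reaches 19(W), 36(W), 37(W), all W → L
n=39: reaches L-position 26 → W
n=40: reaches L-position 20 → W
L entries with 0 ≤ n ≤ 40: n = 0, 1, 4, 9, 14, 20, 26, 32, 35, 38; that makes 10.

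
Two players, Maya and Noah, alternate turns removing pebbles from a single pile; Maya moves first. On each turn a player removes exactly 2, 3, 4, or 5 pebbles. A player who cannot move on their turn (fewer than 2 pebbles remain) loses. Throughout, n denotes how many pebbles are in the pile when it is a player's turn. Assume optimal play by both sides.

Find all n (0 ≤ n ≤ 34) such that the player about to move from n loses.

Positions with no move are L. A position that does have a move is losing for the player to move precisely when every available move leads to a winning position for the opponent. Fill in the labels:
n=0: no move → L
n=1: no move → L
n=2: W (go to 0, an L position)
n=3: W (go to 1, an L position)
n=4: W (go to 1, an L position)
n=5: W (go to 1, an L position)
n=6: W (go to 1, an L position)
n=7: L (options 5(W), 4(W), 3(W), 2(W) are all W)
n=8: L (options 6(W), 5(W), 4(W), 3(W) are all W)
n=9: W (go to 7, an L position)
n=10: W (go to 8, an L position)
n=11: W (go to 8, an L position)
n=12: W (go to 8, an L position)
n=13: W (go to 8, an L position)
n=14: L (options 12(W), 11(W), 10(W), 9(W) are all W)
n=15: L (options 13(W), 12(W), 11(W), 10(W) are all W)
n=16: W (go to 14, an L position)
n=17: W (go to 15, an L position)
n=18: W (go to 15, an L position)
n=19: W (go to 15, an L position)
n=20: W (go to 15, an L position)
n=21: L (options 19(W), 18(W), 17(W), 16(W) are all W)
n=22: L (options 20(W), 19(W), 18(W), 17(W) are all W)
n=23: W (go to 21, an L position)
n=24: W (go to 22, an L position)
n=25: W (go to 22, an L position)
n=26: W (go to 22, an L position)
n=27: W (go to 22, an L position)
n=28: L (options 26(W), 25(W), 24(W), 23(W) are all W)
n=29: L (options 27(W), 26(W), 25(W), 24(W) are all W)
n=30: W (go to 28, an L position)
n=31: W (go to 29, an L position)
n=32: W (go to 29, an L position)
n=33: W (go to 29, an L position)
n=34: W (go to 29, an L position)
The losing starting values of n are exactly the entries labelled L in this table (10 of them).

0, 1, 7, 8, 14, 15, 21, 22, 28, 29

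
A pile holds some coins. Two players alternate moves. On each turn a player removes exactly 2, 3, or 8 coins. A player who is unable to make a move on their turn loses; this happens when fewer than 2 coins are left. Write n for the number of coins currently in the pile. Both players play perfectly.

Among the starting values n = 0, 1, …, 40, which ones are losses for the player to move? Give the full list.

Classify positions by backward induction: terminal positions (no move available) are L. From any other position, the mover wins iff some move reaches an L.
n=0: no move → L
n=1: no move → L
n=2: reaches L-position 0 → W
n=3: reaches L-position 1 → W
n=4: reaches L-position 1 → W
n=5: only reaches 3(W), 2(W), all W → L
n=6: only reaches 4(W), 3(W), all W → L
n=7: reaches L-position 5 → W
n=8: reaches L-position 6 → W
n=9: reaches L-position 6 → W
n=10: only reaches 8(W), 7(W), 2(W), all W → L
n=11: only reaches 9(W), 8(W), 3(W), all W → L
n=12: reaches L-position 10 → W
n=13: reaches L-position 11 → W
n=14: reaches L-position 11 → W
n=15: only reaches 13(W), 12(W), 7(W), all W → L
n=16: only reaches 14(W), 13(W), 8(W), all W → L
n=17: reaches L-position 15 → W
n=18: reaches L-position 16 → W
n=19: reaches L-position 16 → W
n=20: only reaches 18(W), 17(W), 12(W), all W → L
n=21: only reaches 19(W), 18(W), 13(W), all W → L
n=22: reaches L-position 20 → W
n=23: reaches L-position 21 → W
n=24: reaches L-position 21 → W
n=25: only reaches 23(W), 22(W), 17(W), all W → L
n=26: only reaches 24(W), 23(W), 18(W), all W → L
n=27: reaches L-position 25 → W
n=28: reaches L-position 26 → W
n=29: reaches L-position 26 → W
n=30: only reaches 28(W), 27(W), 22(W), all W → L
n=31: only reaches 29(W), 28(W), 23(W), all W → L
n=32: reaches L-position 30 → W
n=33: reaches L-position 31 → W
n=34: reaches L-position 31 → W
n=35: only reaches 33(W), 32(W), 27(W), all W → L
n=36: only reaches 34(W), 33(W), 28(W), all W → L
n=37: reaches L-position 35 → W
n=38: reaches L-position 36 → W
n=39: reaches L-position 36 → W
n=40: only reaches 38(W), 37(W), 32(W), all W → L
Reading off the rows marked L gives the requested list; there are 17 such values of n.

0, 1, 5, 6, 10, 11, 15, 16, 20, 21, 25, 26, 30, 31, 35, 36, 40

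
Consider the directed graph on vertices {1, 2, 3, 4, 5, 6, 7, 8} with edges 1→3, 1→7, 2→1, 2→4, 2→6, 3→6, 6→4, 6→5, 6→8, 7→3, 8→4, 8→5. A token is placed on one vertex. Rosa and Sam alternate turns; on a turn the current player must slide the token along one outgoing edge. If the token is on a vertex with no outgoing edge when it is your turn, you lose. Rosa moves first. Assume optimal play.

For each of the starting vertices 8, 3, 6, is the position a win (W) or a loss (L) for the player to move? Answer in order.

8: W, 3: L, 6: W

Build the W/L table. Terminal = L. A non-terminal position is W if it has a move to some L; otherwise it is L.
Every edge goes from a vertex to one that appears earlier in the order 4, 5, 8, 6, 3, 7, 1, 2, so processing vertices in that order labels each vertex after all of its successors.
4: no outgoing edge → L
5: no outgoing edge → L
8: W (go to 5, an L position)
6: W (go to 5, an L position)
3: L (sole option 6(W) is W)
7: W (go to 3, an L position)
1: W (go to 3, an L position)
2: W (go to 4, an L position)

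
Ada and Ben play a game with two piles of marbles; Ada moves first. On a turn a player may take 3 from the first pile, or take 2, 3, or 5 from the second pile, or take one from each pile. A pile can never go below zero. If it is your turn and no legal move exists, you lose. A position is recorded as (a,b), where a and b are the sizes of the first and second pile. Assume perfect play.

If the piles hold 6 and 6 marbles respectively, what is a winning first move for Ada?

Move to (6,1).

Compute win/loss labels from the base case upward. A position with no move is L. Any other position is W if it can reach an L in one move, else L.
No move ever increases a pile, so every position that can arise here has a ≤ 6 and b ≤ 6; it is enough to label the cells with 0 ≤ a ≤ 6 and 0 ≤ b ≤ 6.
Every move lowers a or b (never raises either), so fill the grid row by row in increasing a, and left to right within a row: each cell's successors are then already labelled.
      b=0  b=1  b=2  b=3  b=4  b=5  b=6
a=0:    L    L    W    W    W    W    W
a=1:    L    W    W    W    L    W    W
a=2:    L    W    W    W    L    W    W
a=3:    W    W    L    L    W    W    W
a=4:    W    L    L    W    W    W    W
a=5:    W    L    W    W    W    L    W
a=6:    L    L    W    W    W    W    W
Cells with no legal move (terminal, hence L): (0,0), (0,1), (1,0), (2,0).
The remaining L cells, each justified by listing all of its moves:
(1,4): only reaches (1,2)(W), (1,1)(W), (0,3)(W), all W → L
(2,4): only reaches (2,2)(W), (2,1)(W), (1,3)(W), all W → L
(3,2): only reaches (0,2)(W), (3,0)(W), (2,1)(W), all W → L
(3,3): only reaches (0,3)(W), (3,1)(W), (3,0)(W), (2,2)(W), all W → L
(4,1): only reaches (1,1)(W), (3,0)(W), all W → L
(4,2): only reaches (1,2)(W), (4,0)(W), (3,1)(W), all W → L
(5,1): only reaches (2,1)(W), (4,0)(W), all W → L
(5,5): only reaches (2,5)(W), (5,3)(W), (5,2)(W), (5,0)(W), (4,4)(W), all W → L
(6,0): only reaches (3,0)(W), which is W → L
(6,1): only reaches (3,1)(W), (5,0)(W), all W → L
Every other cell has at least one move into one of the L cells above, so it is W.
From (6,6), the L positions reachable in one move are: (6,1), (5,5). Any move reaching one of these is winning.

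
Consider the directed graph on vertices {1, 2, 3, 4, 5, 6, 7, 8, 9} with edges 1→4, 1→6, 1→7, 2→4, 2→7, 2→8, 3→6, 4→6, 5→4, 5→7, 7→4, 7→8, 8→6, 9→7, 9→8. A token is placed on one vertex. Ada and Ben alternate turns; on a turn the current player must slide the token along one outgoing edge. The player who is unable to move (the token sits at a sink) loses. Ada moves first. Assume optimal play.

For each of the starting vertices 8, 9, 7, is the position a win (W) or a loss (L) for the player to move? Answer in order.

Compute win/loss labels from the base case upward. A position with no move is L. Any other position is W if it can reach an L in one move, else L.
Every edge goes from a vertex to one that appears earlier in the order 6, 8, 4, 7, 1, 9, 3, 5, 2, so processing vertices in that order labels each vertex after all of its successors.
6: no outgoing edge → L
8: →6(L), so W
4: →6(L), so W
7: →4(W), 8(W) — all W, so L
1: →7(L), so W
9: →7(L), so W
3: →6(L), so W
5: →7(L), so W
2: →7(L), so W

8: W, 9: W, 7: L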